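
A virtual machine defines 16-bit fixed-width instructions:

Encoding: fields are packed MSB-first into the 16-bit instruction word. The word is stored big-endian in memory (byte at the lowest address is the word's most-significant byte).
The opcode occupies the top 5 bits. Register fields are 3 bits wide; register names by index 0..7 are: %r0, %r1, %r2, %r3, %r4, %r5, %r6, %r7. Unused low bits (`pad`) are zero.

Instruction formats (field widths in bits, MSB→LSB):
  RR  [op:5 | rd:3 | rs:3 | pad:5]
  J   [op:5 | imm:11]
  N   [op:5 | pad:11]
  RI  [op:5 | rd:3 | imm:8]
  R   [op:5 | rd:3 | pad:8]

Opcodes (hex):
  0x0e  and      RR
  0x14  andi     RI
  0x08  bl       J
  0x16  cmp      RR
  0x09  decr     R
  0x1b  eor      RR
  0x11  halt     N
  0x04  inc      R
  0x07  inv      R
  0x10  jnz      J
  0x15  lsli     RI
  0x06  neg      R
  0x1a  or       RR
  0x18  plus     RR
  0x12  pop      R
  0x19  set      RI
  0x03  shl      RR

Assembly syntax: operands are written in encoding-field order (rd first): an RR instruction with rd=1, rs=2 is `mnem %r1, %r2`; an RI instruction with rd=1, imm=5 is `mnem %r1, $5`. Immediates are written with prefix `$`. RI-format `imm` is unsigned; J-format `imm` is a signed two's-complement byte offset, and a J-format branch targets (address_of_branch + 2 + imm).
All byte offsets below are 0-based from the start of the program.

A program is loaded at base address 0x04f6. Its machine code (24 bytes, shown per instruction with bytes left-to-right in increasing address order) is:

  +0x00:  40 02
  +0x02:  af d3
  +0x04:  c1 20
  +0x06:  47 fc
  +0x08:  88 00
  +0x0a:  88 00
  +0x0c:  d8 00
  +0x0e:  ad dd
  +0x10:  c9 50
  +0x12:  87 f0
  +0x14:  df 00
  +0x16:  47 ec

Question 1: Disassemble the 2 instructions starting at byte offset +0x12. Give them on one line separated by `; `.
jnz $-16; eor %r7, %r0

+0x12: 87 f0 ⇒ word 0x87f0 (big)
  opcode bits[15:11]=0x10: jnz/J
  [10:0] imm=2032 (s11→-16) = $-16
+0x14: df 00 ⇒ word 0xdf00 (big)
  opcode bits[15:11]=0x1b: eor/RR
  [10:8] rd=7 = %r7
  [7:5] rs=0 = %r0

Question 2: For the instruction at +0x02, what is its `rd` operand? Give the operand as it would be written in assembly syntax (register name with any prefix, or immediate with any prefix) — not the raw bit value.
%r7

@+02  big-endian(af d3) = 0xafd3
  top 5b → 0x15 → lsli [RI]
  rd@[10:8]=0x7 ⇒ %r7
  imm@[7:0]=0xd3 ⇒ $211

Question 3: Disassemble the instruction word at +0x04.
[04] c1 20 → 0xc120
  top 5b → 0x18 → plus [RR]
  rd@[10:8]=0x1 ⇒ %r1
  rs@[7:5]=0x1 ⇒ %r1

plus %r1, %r1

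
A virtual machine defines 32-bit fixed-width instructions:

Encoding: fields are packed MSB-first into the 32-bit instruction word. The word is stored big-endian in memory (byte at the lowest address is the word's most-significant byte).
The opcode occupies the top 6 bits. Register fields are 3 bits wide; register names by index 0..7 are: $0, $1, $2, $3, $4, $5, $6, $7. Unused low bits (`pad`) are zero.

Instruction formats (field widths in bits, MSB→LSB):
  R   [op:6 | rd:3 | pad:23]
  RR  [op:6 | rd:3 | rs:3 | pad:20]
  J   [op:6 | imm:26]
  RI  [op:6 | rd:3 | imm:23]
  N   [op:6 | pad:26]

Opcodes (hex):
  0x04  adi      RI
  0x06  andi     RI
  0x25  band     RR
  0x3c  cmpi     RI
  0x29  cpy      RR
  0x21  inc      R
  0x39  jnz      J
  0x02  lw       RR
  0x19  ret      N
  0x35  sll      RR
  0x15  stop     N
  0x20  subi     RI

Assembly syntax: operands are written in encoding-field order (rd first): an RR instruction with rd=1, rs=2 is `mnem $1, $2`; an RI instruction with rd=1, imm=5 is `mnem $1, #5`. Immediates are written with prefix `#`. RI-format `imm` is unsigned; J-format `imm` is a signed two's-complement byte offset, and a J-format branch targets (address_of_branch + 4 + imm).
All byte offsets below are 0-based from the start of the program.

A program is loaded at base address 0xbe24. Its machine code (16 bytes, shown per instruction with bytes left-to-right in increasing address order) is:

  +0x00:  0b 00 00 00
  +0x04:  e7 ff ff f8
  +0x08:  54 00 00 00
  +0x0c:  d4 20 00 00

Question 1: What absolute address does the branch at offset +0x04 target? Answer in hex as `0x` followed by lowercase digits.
[04] e7 ff ff f8 → 0xe7fffff8
  opcode bits[31:26]=0x39: jnz/J
  [25:0] imm=67108856 (s26→-8) = #-8
  target = base 0xbe24 + off 0x04 + 4 + imm -8 = 0xbe24

0xbe24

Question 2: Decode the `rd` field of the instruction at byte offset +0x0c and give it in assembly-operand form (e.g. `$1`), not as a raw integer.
$0

off 0x0c: read d4 20 00 00 as big → 0xd4200000
  top 6b → 0x35 → sll [RR]
  [25:23] rd=0 = $0
  [22:20] rs=2 = $2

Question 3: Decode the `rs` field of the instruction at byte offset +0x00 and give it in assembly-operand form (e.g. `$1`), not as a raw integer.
[00] 0b 00 00 00 → 0x0b000000
  opcode bits[31:26]=0x2: lw/RR
  rd@[25:23]=0x6 ⇒ $6
  rs@[22:20]=0x0 ⇒ $0

$0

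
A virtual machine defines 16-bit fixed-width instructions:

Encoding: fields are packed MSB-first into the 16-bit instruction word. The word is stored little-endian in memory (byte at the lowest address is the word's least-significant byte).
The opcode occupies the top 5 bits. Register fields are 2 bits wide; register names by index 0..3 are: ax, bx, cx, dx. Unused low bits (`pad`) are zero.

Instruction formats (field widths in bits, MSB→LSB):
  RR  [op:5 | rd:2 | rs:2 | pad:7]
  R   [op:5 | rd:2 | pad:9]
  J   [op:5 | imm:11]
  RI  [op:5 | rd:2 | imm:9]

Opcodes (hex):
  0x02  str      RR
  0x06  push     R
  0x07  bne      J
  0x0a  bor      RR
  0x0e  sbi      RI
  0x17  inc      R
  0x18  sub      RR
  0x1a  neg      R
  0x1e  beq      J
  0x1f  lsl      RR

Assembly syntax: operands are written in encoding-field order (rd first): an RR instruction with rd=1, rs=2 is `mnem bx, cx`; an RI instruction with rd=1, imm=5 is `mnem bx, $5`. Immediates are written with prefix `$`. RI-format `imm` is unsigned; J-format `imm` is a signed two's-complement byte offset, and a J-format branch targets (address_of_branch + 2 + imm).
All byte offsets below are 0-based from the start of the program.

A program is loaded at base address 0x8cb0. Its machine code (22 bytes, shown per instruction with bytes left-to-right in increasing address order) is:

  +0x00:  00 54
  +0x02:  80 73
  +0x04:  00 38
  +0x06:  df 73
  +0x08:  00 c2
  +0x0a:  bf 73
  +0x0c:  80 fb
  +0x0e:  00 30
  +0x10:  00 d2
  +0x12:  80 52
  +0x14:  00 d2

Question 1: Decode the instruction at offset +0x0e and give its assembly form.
+0x0e: 00 30 ⇒ word 0x3000 (little)
  top 5b → 0x6 → push [R]
  rd@[10:9]=0x0 ⇒ ax

push ax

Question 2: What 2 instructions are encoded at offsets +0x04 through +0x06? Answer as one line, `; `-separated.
[04] 00 38 → 0x3800
  op=0x3800>>11=0x7 ⇒ bne (J)
  imm: (w>>0)&0x7ff=0x0 → $0
[06] df 73 → 0x73df
  op=0x73df>>11=0xe ⇒ sbi (RI)
  rd: (w>>9)&0x3=0x1 → bx
  imm: (w>>0)&0x1ff=0x1df → $479

bne $0; sbi bx, $479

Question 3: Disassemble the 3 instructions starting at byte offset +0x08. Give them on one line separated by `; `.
sub bx, ax; sbi bx, $447; lsl bx, dx

@+08  little-endian(00 c2) = 0xc200
  top 5b → 0x18 → sub [RR]
  rd@[10:9]=0x1 ⇒ bx
  rs@[8:7]=0x0 ⇒ ax
@+0a  little-endian(bf 73) = 0x73bf
  top 5b → 0xe → sbi [RI]
  rd@[10:9]=0x1 ⇒ bx
  imm@[8:0]=0x1bf ⇒ $447
@+0c  little-endian(80 fb) = 0xfb80
  top 5b → 0x1f → lsl [RR]
  rd@[10:9]=0x1 ⇒ bx
  rs@[8:7]=0x3 ⇒ dx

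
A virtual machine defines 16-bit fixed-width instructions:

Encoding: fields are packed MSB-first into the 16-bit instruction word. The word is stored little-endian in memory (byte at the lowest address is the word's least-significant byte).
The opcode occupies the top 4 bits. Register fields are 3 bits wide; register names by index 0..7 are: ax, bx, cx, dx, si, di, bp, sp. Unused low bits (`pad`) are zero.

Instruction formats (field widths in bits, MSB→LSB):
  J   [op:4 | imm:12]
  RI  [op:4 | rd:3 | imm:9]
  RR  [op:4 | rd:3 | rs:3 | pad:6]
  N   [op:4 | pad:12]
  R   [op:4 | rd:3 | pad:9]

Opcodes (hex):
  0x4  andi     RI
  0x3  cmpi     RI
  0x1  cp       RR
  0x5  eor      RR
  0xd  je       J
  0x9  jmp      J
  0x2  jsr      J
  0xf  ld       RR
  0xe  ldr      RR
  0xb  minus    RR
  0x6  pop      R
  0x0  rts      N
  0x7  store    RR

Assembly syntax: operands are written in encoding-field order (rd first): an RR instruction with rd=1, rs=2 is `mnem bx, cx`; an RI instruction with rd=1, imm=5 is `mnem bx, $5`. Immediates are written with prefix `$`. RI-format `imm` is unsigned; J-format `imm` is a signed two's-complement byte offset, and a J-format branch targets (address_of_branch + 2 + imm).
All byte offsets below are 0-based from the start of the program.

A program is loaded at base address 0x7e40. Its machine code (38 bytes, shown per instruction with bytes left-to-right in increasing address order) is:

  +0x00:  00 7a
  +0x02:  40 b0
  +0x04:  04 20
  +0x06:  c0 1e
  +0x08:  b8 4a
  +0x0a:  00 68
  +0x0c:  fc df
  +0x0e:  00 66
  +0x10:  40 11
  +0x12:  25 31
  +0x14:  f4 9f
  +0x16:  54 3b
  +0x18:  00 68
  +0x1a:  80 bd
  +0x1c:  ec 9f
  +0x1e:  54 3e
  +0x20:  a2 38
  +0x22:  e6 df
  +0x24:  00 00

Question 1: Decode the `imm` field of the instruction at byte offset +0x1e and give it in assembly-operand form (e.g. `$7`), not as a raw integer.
off 0x1e: read 54 3e as little → 0x3e54
  op=0x3e54>>12=0x3 ⇒ cmpi (RI)
  [11:9] rd=7 = sp
  [8:0] imm=84 = $84

$84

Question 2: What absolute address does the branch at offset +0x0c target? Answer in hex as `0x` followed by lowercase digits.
+0x0c: fc df ⇒ word 0xdffc (little)
  op=0xdffc>>12=0xd ⇒ je (J)
  imm@[11:0]=0xffc (s12→-4) ⇒ $-4
  target = base 0x7e40 + off 0x0c + 2 + imm -4 = 0x7e4a

0x7e4a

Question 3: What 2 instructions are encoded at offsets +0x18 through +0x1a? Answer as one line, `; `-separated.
pop si; minus bp, bp

[18] 00 68 → 0x6800
  opcode bits[15:12]=0x6: pop/R
  rd@[11:9]=0x4 ⇒ si
[1a] 80 bd → 0xbd80
  opcode bits[15:12]=0xb: minus/RR
  rd@[11:9]=0x6 ⇒ bp
  rs@[8:6]=0x6 ⇒ bp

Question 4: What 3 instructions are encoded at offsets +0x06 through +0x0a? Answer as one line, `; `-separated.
@+06  little-endian(c0 1e) = 0x1ec0
  op=0x1ec0>>12=0x1 ⇒ cp (RR)
  rd@[11:9]=0x7 ⇒ sp
  rs@[8:6]=0x3 ⇒ dx
@+08  little-endian(b8 4a) = 0x4ab8
  op=0x4ab8>>12=0x4 ⇒ andi (RI)
  rd@[11:9]=0x5 ⇒ di
  imm@[8:0]=0xb8 ⇒ $184
@+0a  little-endian(00 68) = 0x6800
  op=0x6800>>12=0x6 ⇒ pop (R)
  rd@[11:9]=0x4 ⇒ si

cp sp, dx; andi di, $184; pop si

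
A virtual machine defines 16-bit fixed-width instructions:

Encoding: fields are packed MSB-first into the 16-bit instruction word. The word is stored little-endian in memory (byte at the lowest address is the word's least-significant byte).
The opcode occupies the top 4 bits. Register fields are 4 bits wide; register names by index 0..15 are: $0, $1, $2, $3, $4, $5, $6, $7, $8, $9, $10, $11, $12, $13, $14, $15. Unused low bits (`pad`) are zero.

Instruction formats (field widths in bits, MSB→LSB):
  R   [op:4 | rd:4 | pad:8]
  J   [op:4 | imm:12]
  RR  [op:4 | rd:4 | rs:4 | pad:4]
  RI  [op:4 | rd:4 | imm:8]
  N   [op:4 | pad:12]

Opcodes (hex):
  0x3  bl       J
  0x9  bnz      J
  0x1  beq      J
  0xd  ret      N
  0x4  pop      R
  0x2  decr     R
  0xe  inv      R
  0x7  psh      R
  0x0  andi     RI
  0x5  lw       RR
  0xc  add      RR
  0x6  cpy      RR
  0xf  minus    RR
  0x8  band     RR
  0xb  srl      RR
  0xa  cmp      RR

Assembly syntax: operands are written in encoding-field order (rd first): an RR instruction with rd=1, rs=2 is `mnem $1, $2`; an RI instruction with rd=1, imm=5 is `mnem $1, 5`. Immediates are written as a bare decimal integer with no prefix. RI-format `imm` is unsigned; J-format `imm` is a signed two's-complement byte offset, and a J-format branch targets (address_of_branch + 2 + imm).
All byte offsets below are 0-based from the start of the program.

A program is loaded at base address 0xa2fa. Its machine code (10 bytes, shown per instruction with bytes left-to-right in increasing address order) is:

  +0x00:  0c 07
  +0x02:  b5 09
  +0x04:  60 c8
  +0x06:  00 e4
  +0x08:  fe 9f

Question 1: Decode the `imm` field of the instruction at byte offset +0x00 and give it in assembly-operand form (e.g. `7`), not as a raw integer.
[00] 0c 07 → 0x070c
  opcode bits[15:12]=0x0: andi/RI
  rd@[11:8]=0x7 ⇒ $7
  imm@[7:0]=0xc ⇒ 12

12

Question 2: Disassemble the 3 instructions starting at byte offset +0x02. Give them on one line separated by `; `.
@+02  little-endian(b5 09) = 0x09b5
  top 4b → 0x0 → andi [RI]
  rd: (w>>8)&0xf=0x9 → $9
  imm: (w>>0)&0xff=0xb5 → 181
@+04  little-endian(60 c8) = 0xc860
  top 4b → 0xc → add [RR]
  rd: (w>>8)&0xf=0x8 → $8
  rs: (w>>4)&0xf=0x6 → $6
@+06  little-endian(00 e4) = 0xe400
  top 4b → 0xe → inv [R]
  rd: (w>>8)&0xf=0x4 → $4

andi $9, 181; add $8, $6; inv $4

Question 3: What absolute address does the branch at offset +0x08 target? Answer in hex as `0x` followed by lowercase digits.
0xa302

off 0x08: read fe 9f as little → 0x9ffe
  top 4b → 0x9 → bnz [J]
  imm: (w>>0)&0xfff=0xffe (s12→-2) → -2
  target = base 0xa2fa + off 0x08 + 2 + imm -2 = 0xa302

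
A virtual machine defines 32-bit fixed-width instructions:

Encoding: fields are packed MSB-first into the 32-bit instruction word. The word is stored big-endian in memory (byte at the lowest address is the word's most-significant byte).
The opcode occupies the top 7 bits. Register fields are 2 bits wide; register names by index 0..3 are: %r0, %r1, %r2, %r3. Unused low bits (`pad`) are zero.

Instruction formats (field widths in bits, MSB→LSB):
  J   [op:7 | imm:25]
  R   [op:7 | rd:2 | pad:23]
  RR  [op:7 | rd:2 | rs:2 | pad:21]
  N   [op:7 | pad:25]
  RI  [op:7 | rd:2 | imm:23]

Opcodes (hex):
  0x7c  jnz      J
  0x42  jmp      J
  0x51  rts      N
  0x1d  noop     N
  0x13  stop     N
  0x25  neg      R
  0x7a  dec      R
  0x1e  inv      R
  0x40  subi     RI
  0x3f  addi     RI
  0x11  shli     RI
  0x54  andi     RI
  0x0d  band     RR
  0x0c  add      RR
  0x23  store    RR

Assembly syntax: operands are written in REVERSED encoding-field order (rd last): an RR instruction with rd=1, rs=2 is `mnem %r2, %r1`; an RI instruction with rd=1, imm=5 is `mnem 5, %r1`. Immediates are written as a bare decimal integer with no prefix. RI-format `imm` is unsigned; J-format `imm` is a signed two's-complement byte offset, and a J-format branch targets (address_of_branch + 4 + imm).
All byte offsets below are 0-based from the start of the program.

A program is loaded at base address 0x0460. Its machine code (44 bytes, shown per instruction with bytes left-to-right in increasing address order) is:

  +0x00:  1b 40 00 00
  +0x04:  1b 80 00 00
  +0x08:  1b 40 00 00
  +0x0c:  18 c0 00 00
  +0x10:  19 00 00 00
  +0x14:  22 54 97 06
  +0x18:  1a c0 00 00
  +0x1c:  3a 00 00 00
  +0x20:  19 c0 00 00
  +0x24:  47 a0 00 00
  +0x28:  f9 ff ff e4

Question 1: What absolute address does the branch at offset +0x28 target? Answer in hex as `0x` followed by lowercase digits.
0x0470

off 0x28: read f9 ff ff e4 as big → 0xf9ffffe4
  op=0xf9ffffe4>>25=0x7c ⇒ jnz (J)
  [24:0] imm=33554404 (s25→-28) = -28
  target = base 0x0460 + off 0x28 + 4 + imm -28 = 0x0470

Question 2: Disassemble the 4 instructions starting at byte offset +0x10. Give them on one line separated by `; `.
add %r0, %r2; shli 5543686, %r0; band %r2, %r1; noop

+0x10: 19 00 00 00 ⇒ word 0x19000000 (big)
  opcode bits[31:25]=0xc: add/RR
  rd: (w>>23)&0x3=0x2 → %r2
  rs: (w>>21)&0x3=0x0 → %r0
+0x14: 22 54 97 06 ⇒ word 0x22549706 (big)
  opcode bits[31:25]=0x11: shli/RI
  rd: (w>>23)&0x3=0x0 → %r0
  imm: (w>>0)&0x7fffff=0x549706 → 5543686
+0x18: 1a c0 00 00 ⇒ word 0x1ac00000 (big)
  opcode bits[31:25]=0xd: band/RR
  rd: (w>>23)&0x3=0x1 → %r1
  rs: (w>>21)&0x3=0x2 → %r2
+0x1c: 3a 00 00 00 ⇒ word 0x3a000000 (big)
  opcode bits[31:25]=0x1d: noop/N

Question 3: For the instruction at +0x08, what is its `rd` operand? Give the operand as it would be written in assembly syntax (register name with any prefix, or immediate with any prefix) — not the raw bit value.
+0x08: 1b 40 00 00 ⇒ word 0x1b400000 (big)
  top 7b → 0xd → band [RR]
  [24:23] rd=2 = %r2
  [22:21] rs=2 = %r2

%r2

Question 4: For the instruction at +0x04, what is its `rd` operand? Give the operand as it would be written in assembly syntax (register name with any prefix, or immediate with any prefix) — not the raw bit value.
@+04  big-endian(1b 80 00 00) = 0x1b800000
  opcode bits[31:25]=0xd: band/RR
  rd: (w>>23)&0x3=0x3 → %r3
  rs: (w>>21)&0x3=0x0 → %r0

%r3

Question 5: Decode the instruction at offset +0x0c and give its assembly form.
add %r2, %r1

+0x0c: 18 c0 00 00 ⇒ word 0x18c00000 (big)
  top 7b → 0xc → add [RR]
  rd@[24:23]=0x1 ⇒ %r1
  rs@[22:21]=0x2 ⇒ %r2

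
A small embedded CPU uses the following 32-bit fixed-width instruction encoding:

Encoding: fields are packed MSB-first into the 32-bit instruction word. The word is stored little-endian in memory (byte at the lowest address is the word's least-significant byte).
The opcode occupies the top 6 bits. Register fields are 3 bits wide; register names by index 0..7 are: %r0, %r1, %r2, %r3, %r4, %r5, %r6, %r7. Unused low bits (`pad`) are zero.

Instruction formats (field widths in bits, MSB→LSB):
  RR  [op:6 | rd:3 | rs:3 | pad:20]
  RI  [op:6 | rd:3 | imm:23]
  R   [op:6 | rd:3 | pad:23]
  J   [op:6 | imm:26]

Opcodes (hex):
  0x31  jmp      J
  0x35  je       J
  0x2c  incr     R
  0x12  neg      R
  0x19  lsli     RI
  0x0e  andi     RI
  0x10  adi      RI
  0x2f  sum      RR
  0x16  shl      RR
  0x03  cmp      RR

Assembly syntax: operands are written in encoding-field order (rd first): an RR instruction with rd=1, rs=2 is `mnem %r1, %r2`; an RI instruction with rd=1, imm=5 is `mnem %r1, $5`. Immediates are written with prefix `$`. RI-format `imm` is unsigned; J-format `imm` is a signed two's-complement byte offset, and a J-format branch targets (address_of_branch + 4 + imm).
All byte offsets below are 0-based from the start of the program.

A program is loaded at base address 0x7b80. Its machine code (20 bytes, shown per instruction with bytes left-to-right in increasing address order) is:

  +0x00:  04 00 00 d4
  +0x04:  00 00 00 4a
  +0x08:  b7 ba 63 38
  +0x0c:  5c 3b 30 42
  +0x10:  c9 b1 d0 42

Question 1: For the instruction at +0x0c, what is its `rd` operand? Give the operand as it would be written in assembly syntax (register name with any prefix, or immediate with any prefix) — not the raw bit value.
off 0x0c: read 5c 3b 30 42 as little → 0x42303b5c
  top 6b → 0x10 → adi [RI]
  rd@[25:23]=0x4 ⇒ %r4
  imm@[22:0]=0x303b5c ⇒ $3160924

%r4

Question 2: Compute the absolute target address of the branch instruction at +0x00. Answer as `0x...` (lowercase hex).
0x7b88

@+00  little-endian(04 00 00 d4) = 0xd4000004
  opcode bits[31:26]=0x35: je/J
  imm@[25:0]=0x4 ⇒ $4
  target = base 0x7b80 + off 0x00 + 4 + imm 4 = 0x7b88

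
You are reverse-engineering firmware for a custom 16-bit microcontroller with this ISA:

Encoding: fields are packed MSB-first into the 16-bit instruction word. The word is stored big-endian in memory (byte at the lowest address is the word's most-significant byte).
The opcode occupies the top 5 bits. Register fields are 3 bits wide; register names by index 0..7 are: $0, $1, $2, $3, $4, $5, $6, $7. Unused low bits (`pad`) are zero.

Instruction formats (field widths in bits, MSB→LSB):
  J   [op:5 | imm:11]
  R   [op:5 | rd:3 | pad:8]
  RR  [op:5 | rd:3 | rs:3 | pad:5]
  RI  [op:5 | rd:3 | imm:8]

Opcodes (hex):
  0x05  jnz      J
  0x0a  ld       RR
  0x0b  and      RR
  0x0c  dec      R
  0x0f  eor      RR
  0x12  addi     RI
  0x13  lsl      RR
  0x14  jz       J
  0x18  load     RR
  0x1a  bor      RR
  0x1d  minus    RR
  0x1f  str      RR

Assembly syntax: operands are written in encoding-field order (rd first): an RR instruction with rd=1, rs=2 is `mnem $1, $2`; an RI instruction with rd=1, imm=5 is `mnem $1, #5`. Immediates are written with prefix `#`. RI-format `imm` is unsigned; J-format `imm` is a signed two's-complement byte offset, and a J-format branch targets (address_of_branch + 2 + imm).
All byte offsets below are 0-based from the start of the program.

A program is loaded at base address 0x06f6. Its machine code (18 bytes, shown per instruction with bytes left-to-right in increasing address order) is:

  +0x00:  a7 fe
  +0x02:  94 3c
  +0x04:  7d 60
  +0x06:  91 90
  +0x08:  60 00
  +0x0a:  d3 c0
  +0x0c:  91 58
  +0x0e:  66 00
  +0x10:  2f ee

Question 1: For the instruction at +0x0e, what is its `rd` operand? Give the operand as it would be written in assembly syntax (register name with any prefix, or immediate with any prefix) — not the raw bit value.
$6

off 0x0e: read 66 00 as big → 0x6600
  op=0x6600>>11=0xc ⇒ dec (R)
  rd@[10:8]=0x6 ⇒ $6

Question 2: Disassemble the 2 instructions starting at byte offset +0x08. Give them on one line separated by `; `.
@+08  big-endian(60 00) = 0x6000
  opcode bits[15:11]=0xc: dec/R
  [10:8] rd=0 = $0
@+0a  big-endian(d3 c0) = 0xd3c0
  opcode bits[15:11]=0x1a: bor/RR
  [10:8] rd=3 = $3
  [7:5] rs=6 = $6

dec $0; bor $3, $6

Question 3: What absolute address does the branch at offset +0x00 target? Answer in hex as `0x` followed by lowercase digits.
0x06f6

off 0x00: read a7 fe as big → 0xa7fe
  opcode bits[15:11]=0x14: jz/J
  imm@[10:0]=0x7fe (s11→-2) ⇒ #-2
  target = base 0x06f6 + off 0x00 + 2 + imm -2 = 0x06f6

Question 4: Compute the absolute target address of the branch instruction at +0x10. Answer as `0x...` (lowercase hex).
0x06f6

off 0x10: read 2f ee as big → 0x2fee
  op=0x2fee>>11=0x5 ⇒ jnz (J)
  imm: (w>>0)&0x7ff=0x7ee (s11→-18) → #-18
  target = base 0x06f6 + off 0x10 + 2 + imm -18 = 0x06f6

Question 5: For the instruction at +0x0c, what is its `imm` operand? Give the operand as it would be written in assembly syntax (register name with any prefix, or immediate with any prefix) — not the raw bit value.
#88

[0c] 91 58 → 0x9158
  top 5b → 0x12 → addi [RI]
  [10:8] rd=1 = $1
  [7:0] imm=88 = #88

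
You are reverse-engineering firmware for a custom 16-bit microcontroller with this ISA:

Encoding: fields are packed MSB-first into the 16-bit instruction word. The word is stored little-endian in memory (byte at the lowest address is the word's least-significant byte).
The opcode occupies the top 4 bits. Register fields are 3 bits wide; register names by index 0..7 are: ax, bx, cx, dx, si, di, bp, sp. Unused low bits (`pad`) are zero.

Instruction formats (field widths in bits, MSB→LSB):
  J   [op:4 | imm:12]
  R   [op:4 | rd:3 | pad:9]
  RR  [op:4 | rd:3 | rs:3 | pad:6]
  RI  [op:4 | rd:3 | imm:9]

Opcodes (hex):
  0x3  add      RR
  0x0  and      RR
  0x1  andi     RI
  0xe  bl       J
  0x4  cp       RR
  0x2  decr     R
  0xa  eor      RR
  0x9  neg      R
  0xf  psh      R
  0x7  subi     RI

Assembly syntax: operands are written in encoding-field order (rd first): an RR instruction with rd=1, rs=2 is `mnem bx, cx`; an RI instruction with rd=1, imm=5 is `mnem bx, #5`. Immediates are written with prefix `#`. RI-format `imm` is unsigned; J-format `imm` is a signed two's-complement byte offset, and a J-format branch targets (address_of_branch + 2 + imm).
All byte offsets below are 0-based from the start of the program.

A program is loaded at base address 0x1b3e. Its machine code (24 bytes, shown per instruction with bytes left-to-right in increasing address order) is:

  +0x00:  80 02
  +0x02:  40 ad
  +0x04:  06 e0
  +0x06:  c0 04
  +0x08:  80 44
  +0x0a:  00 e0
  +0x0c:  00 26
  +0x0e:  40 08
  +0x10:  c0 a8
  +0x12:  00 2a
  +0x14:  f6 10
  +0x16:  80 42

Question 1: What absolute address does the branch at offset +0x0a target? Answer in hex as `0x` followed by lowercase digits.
0x1b4a

[0a] 00 e0 → 0xe000
  top 4b → 0xe → bl [J]
  imm@[11:0]=0x0 ⇒ #0
  target = base 0x1b3e + off 0x0a + 2 + imm 0 = 0x1b4a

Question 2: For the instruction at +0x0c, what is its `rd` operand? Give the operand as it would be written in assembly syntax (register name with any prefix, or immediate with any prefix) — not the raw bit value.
off 0x0c: read 00 26 as little → 0x2600
  opcode bits[15:12]=0x2: decr/R
  [11:9] rd=3 = dx

dx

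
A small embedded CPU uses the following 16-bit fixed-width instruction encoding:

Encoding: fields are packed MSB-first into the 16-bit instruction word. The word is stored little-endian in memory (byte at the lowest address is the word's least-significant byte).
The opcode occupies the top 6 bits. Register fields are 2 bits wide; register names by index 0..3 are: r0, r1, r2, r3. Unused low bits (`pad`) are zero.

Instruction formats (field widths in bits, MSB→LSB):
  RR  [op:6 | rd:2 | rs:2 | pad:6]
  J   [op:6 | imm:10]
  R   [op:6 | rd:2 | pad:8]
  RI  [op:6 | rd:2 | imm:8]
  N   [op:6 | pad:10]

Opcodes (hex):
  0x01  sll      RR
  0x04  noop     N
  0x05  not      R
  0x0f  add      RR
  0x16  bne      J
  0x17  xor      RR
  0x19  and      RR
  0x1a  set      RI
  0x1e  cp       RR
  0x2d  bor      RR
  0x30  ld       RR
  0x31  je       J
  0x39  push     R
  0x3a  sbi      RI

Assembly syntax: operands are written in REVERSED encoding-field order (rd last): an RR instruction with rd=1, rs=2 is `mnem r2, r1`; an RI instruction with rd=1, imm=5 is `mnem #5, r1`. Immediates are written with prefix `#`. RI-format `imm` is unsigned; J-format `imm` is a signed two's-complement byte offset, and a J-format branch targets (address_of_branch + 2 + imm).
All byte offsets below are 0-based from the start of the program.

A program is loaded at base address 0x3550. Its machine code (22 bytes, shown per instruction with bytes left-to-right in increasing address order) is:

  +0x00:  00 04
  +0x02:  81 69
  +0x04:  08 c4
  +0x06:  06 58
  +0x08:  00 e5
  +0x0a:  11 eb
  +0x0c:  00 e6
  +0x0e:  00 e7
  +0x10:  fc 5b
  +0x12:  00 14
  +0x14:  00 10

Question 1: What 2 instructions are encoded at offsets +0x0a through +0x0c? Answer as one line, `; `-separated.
sbi #17, r3; push r2

+0x0a: 11 eb ⇒ word 0xeb11 (little)
  op=0xeb11>>10=0x3a ⇒ sbi (RI)
  rd@[9:8]=0x3 ⇒ r3
  imm@[7:0]=0x11 ⇒ #17
+0x0c: 00 e6 ⇒ word 0xe600 (little)
  op=0xe600>>10=0x39 ⇒ push (R)
  rd@[9:8]=0x2 ⇒ r2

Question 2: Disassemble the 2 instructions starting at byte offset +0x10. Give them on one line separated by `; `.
bne #-4; not r0

[10] fc 5b → 0x5bfc
  op=0x5bfc>>10=0x16 ⇒ bne (J)
  imm@[9:0]=0x3fc (s10→-4) ⇒ #-4
[12] 00 14 → 0x1400
  op=0x1400>>10=0x5 ⇒ not (R)
  rd@[9:8]=0x0 ⇒ r0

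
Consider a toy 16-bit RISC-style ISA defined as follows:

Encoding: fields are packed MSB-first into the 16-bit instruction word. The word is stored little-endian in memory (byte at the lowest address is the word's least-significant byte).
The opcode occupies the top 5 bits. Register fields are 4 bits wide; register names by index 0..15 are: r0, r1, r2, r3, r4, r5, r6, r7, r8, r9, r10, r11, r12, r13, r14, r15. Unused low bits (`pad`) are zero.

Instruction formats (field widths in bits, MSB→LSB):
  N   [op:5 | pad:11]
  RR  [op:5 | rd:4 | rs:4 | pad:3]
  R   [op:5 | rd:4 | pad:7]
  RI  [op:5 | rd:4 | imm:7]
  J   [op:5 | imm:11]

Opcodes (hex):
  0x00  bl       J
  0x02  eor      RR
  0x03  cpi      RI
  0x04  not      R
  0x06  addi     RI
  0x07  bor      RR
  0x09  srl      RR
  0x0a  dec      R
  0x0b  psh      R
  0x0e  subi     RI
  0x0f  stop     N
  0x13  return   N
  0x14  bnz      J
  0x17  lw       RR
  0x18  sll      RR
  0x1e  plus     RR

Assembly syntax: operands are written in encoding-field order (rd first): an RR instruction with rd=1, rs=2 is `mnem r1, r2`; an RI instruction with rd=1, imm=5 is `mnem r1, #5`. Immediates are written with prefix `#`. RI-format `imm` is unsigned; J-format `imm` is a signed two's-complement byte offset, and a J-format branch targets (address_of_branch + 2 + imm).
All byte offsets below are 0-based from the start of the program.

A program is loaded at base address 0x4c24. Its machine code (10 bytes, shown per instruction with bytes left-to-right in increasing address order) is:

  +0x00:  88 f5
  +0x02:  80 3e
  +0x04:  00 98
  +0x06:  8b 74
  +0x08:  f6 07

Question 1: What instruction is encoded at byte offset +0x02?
[02] 80 3e → 0x3e80
  op=0x3e80>>11=0x7 ⇒ bor (RR)
  [10:7] rd=13 = r13
  [6:3] rs=0 = r0

bor r13, r0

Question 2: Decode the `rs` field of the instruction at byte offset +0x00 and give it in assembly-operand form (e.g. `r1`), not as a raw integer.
[00] 88 f5 → 0xf588
  opcode bits[15:11]=0x1e: plus/RR
  [10:7] rd=11 = r11
  [6:3] rs=1 = r1

r1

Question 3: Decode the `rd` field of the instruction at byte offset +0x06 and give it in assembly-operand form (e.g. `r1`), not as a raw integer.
r9

@+06  little-endian(8b 74) = 0x748b
  opcode bits[15:11]=0xe: subi/RI
  [10:7] rd=9 = r9
  [6:0] imm=11 = #11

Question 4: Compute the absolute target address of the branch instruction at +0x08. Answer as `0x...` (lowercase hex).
0x4c24

off 0x08: read f6 07 as little → 0x07f6
  opcode bits[15:11]=0x0: bl/J
  [10:0] imm=2038 (s11→-10) = #-10
  target = base 0x4c24 + off 0x08 + 2 + imm -10 = 0x4c24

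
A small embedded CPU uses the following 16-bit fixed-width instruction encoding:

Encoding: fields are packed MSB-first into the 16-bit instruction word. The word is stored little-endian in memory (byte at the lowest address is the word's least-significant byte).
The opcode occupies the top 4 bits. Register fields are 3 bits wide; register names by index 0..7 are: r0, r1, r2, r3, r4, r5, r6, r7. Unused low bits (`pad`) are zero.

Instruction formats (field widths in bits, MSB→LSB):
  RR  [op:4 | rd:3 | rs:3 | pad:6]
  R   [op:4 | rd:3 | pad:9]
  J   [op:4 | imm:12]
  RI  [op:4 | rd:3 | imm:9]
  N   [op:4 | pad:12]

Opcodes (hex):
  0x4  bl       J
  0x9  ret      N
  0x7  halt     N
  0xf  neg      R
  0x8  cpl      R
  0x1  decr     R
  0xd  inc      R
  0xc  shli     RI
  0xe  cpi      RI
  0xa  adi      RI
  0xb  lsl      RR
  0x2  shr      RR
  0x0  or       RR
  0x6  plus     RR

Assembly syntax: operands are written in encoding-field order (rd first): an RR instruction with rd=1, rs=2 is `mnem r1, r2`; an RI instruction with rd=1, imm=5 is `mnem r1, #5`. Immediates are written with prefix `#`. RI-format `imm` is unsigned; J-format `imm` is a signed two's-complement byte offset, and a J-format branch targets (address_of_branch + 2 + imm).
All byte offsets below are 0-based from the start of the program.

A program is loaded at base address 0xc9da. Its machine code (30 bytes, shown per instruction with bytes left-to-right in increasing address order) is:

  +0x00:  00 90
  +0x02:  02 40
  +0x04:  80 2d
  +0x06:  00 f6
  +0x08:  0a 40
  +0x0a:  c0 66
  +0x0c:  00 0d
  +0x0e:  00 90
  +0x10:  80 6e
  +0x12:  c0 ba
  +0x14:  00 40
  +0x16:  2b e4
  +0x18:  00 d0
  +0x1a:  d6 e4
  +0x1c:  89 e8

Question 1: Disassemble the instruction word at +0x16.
+0x16: 2b e4 ⇒ word 0xe42b (little)
  opcode bits[15:12]=0xe: cpi/RI
  rd@[11:9]=0x2 ⇒ r2
  imm@[8:0]=0x2b ⇒ #43

cpi r2, #43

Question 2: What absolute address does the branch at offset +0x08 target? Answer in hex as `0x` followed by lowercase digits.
@+08  little-endian(0a 40) = 0x400a
  op=0x400a>>12=0x4 ⇒ bl (J)
  imm@[11:0]=0xa ⇒ #10
  target = base 0xc9da + off 0x08 + 2 + imm 10 = 0xc9ee

0xc9ee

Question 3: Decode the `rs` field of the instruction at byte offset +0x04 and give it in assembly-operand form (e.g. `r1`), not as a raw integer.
r6

@+04  little-endian(80 2d) = 0x2d80
  top 4b → 0x2 → shr [RR]
  rd: (w>>9)&0x7=0x6 → r6
  rs: (w>>6)&0x7=0x6 → r6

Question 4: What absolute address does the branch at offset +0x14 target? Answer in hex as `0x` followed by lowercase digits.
0xc9f0

off 0x14: read 00 40 as little → 0x4000
  op=0x4000>>12=0x4 ⇒ bl (J)
  imm: (w>>0)&0xfff=0x0 → #0
  target = base 0xc9da + off 0x14 + 2 + imm 0 = 0xc9f0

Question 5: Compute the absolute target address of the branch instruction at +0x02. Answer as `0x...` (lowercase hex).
0xc9e0

+0x02: 02 40 ⇒ word 0x4002 (little)
  top 4b → 0x4 → bl [J]
  [11:0] imm=2 = #2
  target = base 0xc9da + off 0x02 + 2 + imm 2 = 0xc9e0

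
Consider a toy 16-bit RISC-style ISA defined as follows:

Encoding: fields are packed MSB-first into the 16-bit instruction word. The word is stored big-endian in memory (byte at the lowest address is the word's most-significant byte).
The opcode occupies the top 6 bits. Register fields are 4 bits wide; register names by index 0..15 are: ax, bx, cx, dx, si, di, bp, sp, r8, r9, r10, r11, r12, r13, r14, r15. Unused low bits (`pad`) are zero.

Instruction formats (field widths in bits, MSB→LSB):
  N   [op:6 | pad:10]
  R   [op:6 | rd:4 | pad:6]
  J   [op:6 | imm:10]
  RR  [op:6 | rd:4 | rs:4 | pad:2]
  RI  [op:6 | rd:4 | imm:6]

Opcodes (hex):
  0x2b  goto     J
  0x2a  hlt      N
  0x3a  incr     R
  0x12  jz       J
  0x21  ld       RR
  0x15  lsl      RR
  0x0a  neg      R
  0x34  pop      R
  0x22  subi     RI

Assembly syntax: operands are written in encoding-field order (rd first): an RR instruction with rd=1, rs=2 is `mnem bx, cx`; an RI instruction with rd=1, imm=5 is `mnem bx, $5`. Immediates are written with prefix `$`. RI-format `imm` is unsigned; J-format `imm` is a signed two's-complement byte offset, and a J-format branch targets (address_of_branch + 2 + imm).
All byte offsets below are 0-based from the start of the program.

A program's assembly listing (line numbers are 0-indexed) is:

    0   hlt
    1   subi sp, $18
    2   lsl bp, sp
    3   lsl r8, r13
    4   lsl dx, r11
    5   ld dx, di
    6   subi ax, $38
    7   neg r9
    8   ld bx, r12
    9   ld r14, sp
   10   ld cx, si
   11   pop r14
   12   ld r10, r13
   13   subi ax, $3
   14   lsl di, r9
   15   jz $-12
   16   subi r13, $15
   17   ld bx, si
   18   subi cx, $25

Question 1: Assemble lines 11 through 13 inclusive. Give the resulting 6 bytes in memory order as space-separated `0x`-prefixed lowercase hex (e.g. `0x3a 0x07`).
L11: pop op=0x34:6|rd=14:4|pad=0:6 ⇒ 0xd380 ⇒ big d3 80
L12: ld op=0x21:6|rd=10:4|rs=13:4|pad=0:2 ⇒ 0x86b4 ⇒ big 86 b4
L13: subi op=0x22:6|rd=0:4|imm=3:6 ⇒ 0x8803 ⇒ big 88 03

0xd3 0x80 0x86 0xb4 0x88 0x03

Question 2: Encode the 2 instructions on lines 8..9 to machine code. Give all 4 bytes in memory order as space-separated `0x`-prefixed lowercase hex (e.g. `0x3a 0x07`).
0x84 0x70 0x87 0x9c

8. ld fields op=0x21:6|rd=1:4|rs=12:4|pad=0:2 → word 8470h → 84 70
9. ld fields op=0x21:6|rd=14:4|rs=7:4|pad=0:2 → word 879ch → 87 9c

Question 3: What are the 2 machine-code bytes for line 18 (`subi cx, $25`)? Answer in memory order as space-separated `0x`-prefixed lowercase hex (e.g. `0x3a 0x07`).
18. subi fields op=0x22:6|rd=2:4|imm=25:6 → word 8899h → 88 99

0x88 0x99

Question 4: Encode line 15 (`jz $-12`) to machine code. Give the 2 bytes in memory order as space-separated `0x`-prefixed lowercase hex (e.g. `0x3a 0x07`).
line 15 (jz): pack op=0x12:6|imm=-12:10 = 0x4bf4; big→ 4b f4

0x4b 0xf4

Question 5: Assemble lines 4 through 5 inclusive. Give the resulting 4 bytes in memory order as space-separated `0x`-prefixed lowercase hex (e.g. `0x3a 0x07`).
line 4 (lsl): pack op=0x15:6|rd=3:4|rs=11:4|pad=0:2 = 0x54ec; big→ 54 ec
line 5 (ld): pack op=0x21:6|rd=3:4|rs=5:4|pad=0:2 = 0x84d4; big→ 84 d4

0x54 0xec 0x84 0xd4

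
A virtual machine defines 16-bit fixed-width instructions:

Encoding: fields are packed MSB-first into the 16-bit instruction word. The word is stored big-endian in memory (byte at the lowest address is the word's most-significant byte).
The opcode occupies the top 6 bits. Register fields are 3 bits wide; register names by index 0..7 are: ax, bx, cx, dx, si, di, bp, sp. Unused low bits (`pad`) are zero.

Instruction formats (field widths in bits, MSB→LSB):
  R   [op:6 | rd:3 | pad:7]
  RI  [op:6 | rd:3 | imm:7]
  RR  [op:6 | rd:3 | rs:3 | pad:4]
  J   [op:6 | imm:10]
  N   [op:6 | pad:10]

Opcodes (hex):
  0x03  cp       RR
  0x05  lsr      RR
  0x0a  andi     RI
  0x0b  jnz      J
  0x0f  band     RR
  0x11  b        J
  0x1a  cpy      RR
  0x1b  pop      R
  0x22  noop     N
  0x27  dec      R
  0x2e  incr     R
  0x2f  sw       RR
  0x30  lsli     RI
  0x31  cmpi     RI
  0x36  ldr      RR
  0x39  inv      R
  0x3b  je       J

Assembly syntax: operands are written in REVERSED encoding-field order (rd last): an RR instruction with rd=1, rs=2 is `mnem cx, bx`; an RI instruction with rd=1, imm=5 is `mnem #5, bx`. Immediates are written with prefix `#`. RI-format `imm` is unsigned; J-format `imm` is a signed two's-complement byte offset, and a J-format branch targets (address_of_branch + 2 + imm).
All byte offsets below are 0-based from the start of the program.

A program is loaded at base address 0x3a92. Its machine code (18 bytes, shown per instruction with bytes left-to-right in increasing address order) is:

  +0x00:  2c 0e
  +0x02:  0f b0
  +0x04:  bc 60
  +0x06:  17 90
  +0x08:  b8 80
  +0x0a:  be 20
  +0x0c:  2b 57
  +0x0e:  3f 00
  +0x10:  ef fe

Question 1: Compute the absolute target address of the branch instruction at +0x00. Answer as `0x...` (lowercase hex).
@+00  big-endian(2c 0e) = 0x2c0e
  opcode bits[15:10]=0xb: jnz/J
  imm@[9:0]=0xe ⇒ #14
  target = base 0x3a92 + off 0x00 + 2 + imm 14 = 0x3aa2

0x3aa2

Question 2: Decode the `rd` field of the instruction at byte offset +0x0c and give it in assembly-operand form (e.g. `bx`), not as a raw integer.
bp

[0c] 2b 57 → 0x2b57
  op=0x2b57>>10=0xa ⇒ andi (RI)
  [9:7] rd=6 = bp
  [6:0] imm=87 = #87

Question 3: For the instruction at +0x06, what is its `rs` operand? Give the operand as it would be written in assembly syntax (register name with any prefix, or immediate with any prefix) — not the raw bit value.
bx

off 0x06: read 17 90 as big → 0x1790
  op=0x1790>>10=0x5 ⇒ lsr (RR)
  [9:7] rd=7 = sp
  [6:4] rs=1 = bx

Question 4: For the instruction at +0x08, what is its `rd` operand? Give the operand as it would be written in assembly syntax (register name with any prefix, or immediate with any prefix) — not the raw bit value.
+0x08: b8 80 ⇒ word 0xb880 (big)
  top 6b → 0x2e → incr [R]
  [9:7] rd=1 = bx

bx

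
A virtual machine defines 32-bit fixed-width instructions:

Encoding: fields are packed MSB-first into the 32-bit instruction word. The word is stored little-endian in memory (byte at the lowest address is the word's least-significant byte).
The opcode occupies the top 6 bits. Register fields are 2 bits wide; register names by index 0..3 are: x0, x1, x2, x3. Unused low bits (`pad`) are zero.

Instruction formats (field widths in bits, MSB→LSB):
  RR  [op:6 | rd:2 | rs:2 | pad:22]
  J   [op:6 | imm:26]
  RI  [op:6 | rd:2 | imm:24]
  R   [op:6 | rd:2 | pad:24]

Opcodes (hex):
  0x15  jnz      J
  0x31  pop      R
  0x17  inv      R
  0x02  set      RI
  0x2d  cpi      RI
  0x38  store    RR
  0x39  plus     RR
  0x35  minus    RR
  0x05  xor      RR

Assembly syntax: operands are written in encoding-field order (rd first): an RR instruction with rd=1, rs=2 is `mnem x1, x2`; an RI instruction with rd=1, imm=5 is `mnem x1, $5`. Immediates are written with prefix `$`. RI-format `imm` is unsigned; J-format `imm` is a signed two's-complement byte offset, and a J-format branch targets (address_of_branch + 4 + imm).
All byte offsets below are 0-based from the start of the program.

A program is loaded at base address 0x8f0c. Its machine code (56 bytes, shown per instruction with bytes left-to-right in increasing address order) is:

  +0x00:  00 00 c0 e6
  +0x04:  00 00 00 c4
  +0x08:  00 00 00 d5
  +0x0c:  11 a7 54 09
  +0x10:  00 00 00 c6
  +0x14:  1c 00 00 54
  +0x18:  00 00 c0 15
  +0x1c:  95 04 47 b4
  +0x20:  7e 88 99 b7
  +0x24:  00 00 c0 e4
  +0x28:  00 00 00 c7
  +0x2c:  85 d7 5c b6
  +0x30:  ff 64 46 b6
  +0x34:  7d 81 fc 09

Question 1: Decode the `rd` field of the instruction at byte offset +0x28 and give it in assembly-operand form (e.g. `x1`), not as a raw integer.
off 0x28: read 00 00 00 c7 as little → 0xc7000000
  top 6b → 0x31 → pop [R]
  [25:24] rd=3 = x3

x3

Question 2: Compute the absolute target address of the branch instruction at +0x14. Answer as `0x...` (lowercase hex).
+0x14: 1c 00 00 54 ⇒ word 0x5400001c (little)
  op=0x5400001c>>26=0x15 ⇒ jnz (J)
  imm@[25:0]=0x1c ⇒ $28
  target = base 0x8f0c + off 0x14 + 4 + imm 28 = 0x8f40

0x8f40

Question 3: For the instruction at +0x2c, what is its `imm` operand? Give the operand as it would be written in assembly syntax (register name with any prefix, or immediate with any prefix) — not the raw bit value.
off 0x2c: read 85 d7 5c b6 as little → 0xb65cd785
  op=0xb65cd785>>26=0x2d ⇒ cpi (RI)
  rd@[25:24]=0x2 ⇒ x2
  imm@[23:0]=0x5cd785 ⇒ $6084485

$6084485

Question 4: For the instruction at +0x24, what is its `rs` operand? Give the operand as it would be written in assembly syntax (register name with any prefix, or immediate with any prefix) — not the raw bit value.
x3

+0x24: 00 00 c0 e4 ⇒ word 0xe4c00000 (little)
  top 6b → 0x39 → plus [RR]
  rd@[25:24]=0x0 ⇒ x0
  rs@[23:22]=0x3 ⇒ x3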